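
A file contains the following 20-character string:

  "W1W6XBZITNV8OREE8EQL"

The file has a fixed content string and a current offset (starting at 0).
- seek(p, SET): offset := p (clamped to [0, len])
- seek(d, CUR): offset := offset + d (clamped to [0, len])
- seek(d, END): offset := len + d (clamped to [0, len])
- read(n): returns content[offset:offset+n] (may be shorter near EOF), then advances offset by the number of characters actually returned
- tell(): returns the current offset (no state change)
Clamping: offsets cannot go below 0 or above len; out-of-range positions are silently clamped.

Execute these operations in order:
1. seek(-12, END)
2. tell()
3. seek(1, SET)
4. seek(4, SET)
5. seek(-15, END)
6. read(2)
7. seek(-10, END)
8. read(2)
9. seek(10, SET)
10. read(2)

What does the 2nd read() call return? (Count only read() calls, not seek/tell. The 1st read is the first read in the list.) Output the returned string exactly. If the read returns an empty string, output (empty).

After 1 (seek(-12, END)): offset=8
After 2 (tell()): offset=8
After 3 (seek(1, SET)): offset=1
After 4 (seek(4, SET)): offset=4
After 5 (seek(-15, END)): offset=5
After 6 (read(2)): returned 'BZ', offset=7
After 7 (seek(-10, END)): offset=10
After 8 (read(2)): returned 'V8', offset=12
After 9 (seek(10, SET)): offset=10
After 10 (read(2)): returned 'V8', offset=12

Answer: V8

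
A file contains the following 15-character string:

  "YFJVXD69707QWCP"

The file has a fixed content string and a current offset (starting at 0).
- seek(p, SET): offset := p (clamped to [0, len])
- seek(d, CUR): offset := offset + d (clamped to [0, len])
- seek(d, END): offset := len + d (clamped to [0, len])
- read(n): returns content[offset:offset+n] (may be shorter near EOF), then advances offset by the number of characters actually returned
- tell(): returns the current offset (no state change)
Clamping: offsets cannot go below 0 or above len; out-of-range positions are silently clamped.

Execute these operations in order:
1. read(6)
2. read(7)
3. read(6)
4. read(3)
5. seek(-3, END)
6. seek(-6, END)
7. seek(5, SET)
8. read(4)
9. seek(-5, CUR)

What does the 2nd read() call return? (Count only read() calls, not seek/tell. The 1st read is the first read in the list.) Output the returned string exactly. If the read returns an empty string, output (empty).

After 1 (read(6)): returned 'YFJVXD', offset=6
After 2 (read(7)): returned '69707QW', offset=13
After 3 (read(6)): returned 'CP', offset=15
After 4 (read(3)): returned '', offset=15
After 5 (seek(-3, END)): offset=12
After 6 (seek(-6, END)): offset=9
After 7 (seek(5, SET)): offset=5
After 8 (read(4)): returned 'D697', offset=9
After 9 (seek(-5, CUR)): offset=4

Answer: 69707QW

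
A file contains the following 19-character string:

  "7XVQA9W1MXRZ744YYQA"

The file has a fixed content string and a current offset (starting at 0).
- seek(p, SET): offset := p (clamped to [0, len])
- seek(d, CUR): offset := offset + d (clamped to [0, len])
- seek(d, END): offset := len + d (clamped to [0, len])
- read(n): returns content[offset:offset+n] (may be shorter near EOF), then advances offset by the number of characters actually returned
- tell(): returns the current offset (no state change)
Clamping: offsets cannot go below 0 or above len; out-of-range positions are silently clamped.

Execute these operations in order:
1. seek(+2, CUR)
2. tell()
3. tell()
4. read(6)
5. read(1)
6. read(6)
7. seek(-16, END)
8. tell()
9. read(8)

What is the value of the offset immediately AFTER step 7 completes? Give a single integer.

Answer: 3

Derivation:
After 1 (seek(+2, CUR)): offset=2
After 2 (tell()): offset=2
After 3 (tell()): offset=2
After 4 (read(6)): returned 'VQA9W1', offset=8
After 5 (read(1)): returned 'M', offset=9
After 6 (read(6)): returned 'XRZ744', offset=15
After 7 (seek(-16, END)): offset=3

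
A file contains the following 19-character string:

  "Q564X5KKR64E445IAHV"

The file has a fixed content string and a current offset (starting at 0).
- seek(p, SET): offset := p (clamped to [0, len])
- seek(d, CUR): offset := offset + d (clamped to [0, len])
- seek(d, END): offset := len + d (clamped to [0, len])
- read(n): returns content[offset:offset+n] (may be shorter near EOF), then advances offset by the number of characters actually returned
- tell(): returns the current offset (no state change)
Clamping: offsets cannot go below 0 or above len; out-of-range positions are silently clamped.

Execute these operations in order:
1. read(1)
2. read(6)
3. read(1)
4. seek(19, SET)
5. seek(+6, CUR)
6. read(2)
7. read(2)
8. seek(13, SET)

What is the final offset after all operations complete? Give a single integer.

After 1 (read(1)): returned 'Q', offset=1
After 2 (read(6)): returned '564X5K', offset=7
After 3 (read(1)): returned 'K', offset=8
After 4 (seek(19, SET)): offset=19
After 5 (seek(+6, CUR)): offset=19
After 6 (read(2)): returned '', offset=19
After 7 (read(2)): returned '', offset=19
After 8 (seek(13, SET)): offset=13

Answer: 13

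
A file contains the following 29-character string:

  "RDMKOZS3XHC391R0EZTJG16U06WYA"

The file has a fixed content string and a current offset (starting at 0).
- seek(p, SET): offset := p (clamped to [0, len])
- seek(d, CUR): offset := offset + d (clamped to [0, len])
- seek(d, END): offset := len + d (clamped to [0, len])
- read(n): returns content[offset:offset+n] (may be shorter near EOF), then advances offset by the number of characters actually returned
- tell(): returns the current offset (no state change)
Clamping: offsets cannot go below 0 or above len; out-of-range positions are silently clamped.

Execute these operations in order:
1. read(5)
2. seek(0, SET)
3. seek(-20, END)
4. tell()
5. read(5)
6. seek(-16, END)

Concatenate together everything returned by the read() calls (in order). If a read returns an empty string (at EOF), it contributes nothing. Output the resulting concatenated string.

After 1 (read(5)): returned 'RDMKO', offset=5
After 2 (seek(0, SET)): offset=0
After 3 (seek(-20, END)): offset=9
After 4 (tell()): offset=9
After 5 (read(5)): returned 'HC391', offset=14
After 6 (seek(-16, END)): offset=13

Answer: RDMKOHC391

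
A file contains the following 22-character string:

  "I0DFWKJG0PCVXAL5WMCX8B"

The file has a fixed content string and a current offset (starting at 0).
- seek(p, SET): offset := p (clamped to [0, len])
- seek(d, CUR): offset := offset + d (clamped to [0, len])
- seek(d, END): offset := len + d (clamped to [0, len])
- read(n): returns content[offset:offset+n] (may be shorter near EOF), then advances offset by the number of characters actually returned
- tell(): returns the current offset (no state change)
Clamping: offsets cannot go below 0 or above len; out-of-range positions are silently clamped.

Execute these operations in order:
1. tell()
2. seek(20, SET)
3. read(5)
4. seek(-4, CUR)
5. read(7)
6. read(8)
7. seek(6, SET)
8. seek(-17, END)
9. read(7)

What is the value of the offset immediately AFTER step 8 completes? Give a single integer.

After 1 (tell()): offset=0
After 2 (seek(20, SET)): offset=20
After 3 (read(5)): returned '8B', offset=22
After 4 (seek(-4, CUR)): offset=18
After 5 (read(7)): returned 'CX8B', offset=22
After 6 (read(8)): returned '', offset=22
After 7 (seek(6, SET)): offset=6
After 8 (seek(-17, END)): offset=5

Answer: 5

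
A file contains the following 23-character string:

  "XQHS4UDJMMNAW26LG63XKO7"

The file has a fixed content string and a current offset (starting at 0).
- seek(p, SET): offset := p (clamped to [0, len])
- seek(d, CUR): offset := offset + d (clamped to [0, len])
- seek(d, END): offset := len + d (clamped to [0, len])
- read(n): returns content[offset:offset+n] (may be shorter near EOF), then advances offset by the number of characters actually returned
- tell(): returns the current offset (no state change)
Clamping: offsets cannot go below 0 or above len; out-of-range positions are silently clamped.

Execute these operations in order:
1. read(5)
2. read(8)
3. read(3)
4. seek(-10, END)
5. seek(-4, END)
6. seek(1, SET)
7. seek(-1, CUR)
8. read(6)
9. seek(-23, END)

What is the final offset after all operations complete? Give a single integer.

Answer: 0

Derivation:
After 1 (read(5)): returned 'XQHS4', offset=5
After 2 (read(8)): returned 'UDJMMNAW', offset=13
After 3 (read(3)): returned '26L', offset=16
After 4 (seek(-10, END)): offset=13
After 5 (seek(-4, END)): offset=19
After 6 (seek(1, SET)): offset=1
After 7 (seek(-1, CUR)): offset=0
After 8 (read(6)): returned 'XQHS4U', offset=6
After 9 (seek(-23, END)): offset=0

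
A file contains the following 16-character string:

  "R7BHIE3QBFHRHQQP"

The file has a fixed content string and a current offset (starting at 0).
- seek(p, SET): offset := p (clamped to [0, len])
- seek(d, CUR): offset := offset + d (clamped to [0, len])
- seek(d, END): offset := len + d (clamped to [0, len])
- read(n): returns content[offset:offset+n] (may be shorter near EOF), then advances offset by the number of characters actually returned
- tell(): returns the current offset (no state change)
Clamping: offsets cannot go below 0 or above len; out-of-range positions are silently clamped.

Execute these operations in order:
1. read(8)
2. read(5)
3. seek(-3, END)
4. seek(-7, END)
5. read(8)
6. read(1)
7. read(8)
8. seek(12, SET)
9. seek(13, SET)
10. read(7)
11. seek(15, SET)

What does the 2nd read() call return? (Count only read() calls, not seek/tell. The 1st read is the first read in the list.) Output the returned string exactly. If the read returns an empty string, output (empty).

After 1 (read(8)): returned 'R7BHIE3Q', offset=8
After 2 (read(5)): returned 'BFHRH', offset=13
After 3 (seek(-3, END)): offset=13
After 4 (seek(-7, END)): offset=9
After 5 (read(8)): returned 'FHRHQQP', offset=16
After 6 (read(1)): returned '', offset=16
After 7 (read(8)): returned '', offset=16
After 8 (seek(12, SET)): offset=12
After 9 (seek(13, SET)): offset=13
After 10 (read(7)): returned 'QQP', offset=16
After 11 (seek(15, SET)): offset=15

Answer: BFHRH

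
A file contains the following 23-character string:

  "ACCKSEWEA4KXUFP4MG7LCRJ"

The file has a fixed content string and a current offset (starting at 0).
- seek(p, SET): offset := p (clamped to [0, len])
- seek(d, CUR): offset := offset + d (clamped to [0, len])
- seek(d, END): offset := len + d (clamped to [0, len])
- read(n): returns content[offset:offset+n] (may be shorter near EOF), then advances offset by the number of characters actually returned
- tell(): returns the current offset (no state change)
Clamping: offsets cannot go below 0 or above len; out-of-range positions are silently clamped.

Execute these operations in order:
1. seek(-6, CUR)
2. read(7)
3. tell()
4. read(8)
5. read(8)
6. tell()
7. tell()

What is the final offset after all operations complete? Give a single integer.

After 1 (seek(-6, CUR)): offset=0
After 2 (read(7)): returned 'ACCKSEW', offset=7
After 3 (tell()): offset=7
After 4 (read(8)): returned 'EA4KXUFP', offset=15
After 5 (read(8)): returned '4MG7LCRJ', offset=23
After 6 (tell()): offset=23
After 7 (tell()): offset=23

Answer: 23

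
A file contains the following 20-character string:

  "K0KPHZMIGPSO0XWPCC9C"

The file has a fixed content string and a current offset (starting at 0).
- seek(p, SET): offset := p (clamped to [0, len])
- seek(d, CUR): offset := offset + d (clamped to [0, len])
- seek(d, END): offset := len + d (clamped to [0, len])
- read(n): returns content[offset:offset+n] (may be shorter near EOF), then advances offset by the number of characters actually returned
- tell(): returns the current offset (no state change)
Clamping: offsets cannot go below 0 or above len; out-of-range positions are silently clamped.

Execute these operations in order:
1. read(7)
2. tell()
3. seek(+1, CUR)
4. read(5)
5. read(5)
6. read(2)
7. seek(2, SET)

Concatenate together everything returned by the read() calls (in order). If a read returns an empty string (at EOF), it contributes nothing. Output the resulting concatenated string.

Answer: K0KPHZMGPSO0XWPCC9C

Derivation:
After 1 (read(7)): returned 'K0KPHZM', offset=7
After 2 (tell()): offset=7
After 3 (seek(+1, CUR)): offset=8
After 4 (read(5)): returned 'GPSO0', offset=13
After 5 (read(5)): returned 'XWPCC', offset=18
After 6 (read(2)): returned '9C', offset=20
After 7 (seek(2, SET)): offset=2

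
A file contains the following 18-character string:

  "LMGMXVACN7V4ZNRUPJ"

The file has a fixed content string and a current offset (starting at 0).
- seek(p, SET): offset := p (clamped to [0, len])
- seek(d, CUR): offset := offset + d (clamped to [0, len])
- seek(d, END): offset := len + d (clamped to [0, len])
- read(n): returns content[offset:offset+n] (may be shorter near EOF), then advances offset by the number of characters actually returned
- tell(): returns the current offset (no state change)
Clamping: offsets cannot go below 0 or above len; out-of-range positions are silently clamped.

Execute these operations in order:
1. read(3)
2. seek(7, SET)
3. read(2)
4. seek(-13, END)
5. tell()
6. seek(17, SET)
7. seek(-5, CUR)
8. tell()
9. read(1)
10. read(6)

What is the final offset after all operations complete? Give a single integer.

After 1 (read(3)): returned 'LMG', offset=3
After 2 (seek(7, SET)): offset=7
After 3 (read(2)): returned 'CN', offset=9
After 4 (seek(-13, END)): offset=5
After 5 (tell()): offset=5
After 6 (seek(17, SET)): offset=17
After 7 (seek(-5, CUR)): offset=12
After 8 (tell()): offset=12
After 9 (read(1)): returned 'Z', offset=13
After 10 (read(6)): returned 'NRUPJ', offset=18

Answer: 18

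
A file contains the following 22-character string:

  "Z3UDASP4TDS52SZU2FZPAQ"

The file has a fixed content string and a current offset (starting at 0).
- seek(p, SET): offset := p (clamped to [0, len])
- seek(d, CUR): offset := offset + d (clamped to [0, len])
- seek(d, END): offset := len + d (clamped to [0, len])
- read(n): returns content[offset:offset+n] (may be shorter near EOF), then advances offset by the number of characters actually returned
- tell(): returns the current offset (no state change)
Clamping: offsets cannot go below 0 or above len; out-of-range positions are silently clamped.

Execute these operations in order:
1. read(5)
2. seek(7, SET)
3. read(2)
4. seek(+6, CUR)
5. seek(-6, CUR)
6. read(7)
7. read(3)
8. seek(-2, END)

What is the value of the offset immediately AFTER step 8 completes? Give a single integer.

Answer: 20

Derivation:
After 1 (read(5)): returned 'Z3UDA', offset=5
After 2 (seek(7, SET)): offset=7
After 3 (read(2)): returned '4T', offset=9
After 4 (seek(+6, CUR)): offset=15
After 5 (seek(-6, CUR)): offset=9
After 6 (read(7)): returned 'DS52SZU', offset=16
After 7 (read(3)): returned '2FZ', offset=19
After 8 (seek(-2, END)): offset=20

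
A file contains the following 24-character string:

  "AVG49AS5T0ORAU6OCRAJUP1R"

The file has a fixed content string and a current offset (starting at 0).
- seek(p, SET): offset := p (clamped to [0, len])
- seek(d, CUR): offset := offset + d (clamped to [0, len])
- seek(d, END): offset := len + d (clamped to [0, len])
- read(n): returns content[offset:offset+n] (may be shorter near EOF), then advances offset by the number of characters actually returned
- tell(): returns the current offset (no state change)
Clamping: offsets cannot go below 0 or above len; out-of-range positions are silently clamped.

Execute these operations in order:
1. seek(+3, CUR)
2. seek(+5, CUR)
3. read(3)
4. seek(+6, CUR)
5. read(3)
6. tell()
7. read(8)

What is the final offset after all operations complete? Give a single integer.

Answer: 24

Derivation:
After 1 (seek(+3, CUR)): offset=3
After 2 (seek(+5, CUR)): offset=8
After 3 (read(3)): returned 'T0O', offset=11
After 4 (seek(+6, CUR)): offset=17
After 5 (read(3)): returned 'RAJ', offset=20
After 6 (tell()): offset=20
After 7 (read(8)): returned 'UP1R', offset=24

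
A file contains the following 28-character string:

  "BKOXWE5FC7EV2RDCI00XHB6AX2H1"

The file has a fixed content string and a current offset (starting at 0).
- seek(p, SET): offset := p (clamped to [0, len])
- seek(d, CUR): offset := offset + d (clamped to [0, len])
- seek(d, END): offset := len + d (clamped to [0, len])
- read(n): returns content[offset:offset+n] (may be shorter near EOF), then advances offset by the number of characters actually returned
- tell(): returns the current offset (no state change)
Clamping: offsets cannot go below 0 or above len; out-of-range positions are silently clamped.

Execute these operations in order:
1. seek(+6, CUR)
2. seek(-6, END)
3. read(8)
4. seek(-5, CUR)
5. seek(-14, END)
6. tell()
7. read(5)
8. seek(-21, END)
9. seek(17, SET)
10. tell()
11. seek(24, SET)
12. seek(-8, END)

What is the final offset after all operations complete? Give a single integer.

Answer: 20

Derivation:
After 1 (seek(+6, CUR)): offset=6
After 2 (seek(-6, END)): offset=22
After 3 (read(8)): returned '6AX2H1', offset=28
After 4 (seek(-5, CUR)): offset=23
After 5 (seek(-14, END)): offset=14
After 6 (tell()): offset=14
After 7 (read(5)): returned 'DCI00', offset=19
After 8 (seek(-21, END)): offset=7
After 9 (seek(17, SET)): offset=17
After 10 (tell()): offset=17
After 11 (seek(24, SET)): offset=24
After 12 (seek(-8, END)): offset=20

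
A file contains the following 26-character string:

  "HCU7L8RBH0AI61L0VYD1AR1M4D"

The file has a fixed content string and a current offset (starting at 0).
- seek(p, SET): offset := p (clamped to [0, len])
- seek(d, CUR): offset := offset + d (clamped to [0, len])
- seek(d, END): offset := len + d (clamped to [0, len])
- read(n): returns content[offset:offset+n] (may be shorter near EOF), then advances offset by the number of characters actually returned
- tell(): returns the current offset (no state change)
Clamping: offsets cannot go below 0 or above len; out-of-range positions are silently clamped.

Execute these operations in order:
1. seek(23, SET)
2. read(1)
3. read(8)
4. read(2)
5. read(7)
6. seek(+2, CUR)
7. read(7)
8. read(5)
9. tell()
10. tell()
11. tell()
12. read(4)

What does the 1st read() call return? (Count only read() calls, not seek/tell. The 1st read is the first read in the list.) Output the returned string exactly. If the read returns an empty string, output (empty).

After 1 (seek(23, SET)): offset=23
After 2 (read(1)): returned 'M', offset=24
After 3 (read(8)): returned '4D', offset=26
After 4 (read(2)): returned '', offset=26
After 5 (read(7)): returned '', offset=26
After 6 (seek(+2, CUR)): offset=26
After 7 (read(7)): returned '', offset=26
After 8 (read(5)): returned '', offset=26
After 9 (tell()): offset=26
After 10 (tell()): offset=26
After 11 (tell()): offset=26
After 12 (read(4)): returned '', offset=26

Answer: M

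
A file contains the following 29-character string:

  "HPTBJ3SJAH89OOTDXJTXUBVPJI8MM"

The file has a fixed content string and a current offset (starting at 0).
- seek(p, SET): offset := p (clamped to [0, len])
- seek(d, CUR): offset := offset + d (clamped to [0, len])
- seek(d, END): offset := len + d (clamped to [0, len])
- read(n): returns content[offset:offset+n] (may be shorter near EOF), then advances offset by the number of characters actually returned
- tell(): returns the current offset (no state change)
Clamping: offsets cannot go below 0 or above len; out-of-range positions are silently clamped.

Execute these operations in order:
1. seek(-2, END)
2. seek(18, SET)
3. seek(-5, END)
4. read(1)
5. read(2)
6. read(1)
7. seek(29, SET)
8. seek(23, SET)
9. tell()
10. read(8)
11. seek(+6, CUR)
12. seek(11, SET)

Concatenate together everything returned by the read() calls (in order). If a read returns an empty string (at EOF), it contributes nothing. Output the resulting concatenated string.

Answer: JI8MPJI8MM

Derivation:
After 1 (seek(-2, END)): offset=27
After 2 (seek(18, SET)): offset=18
After 3 (seek(-5, END)): offset=24
After 4 (read(1)): returned 'J', offset=25
After 5 (read(2)): returned 'I8', offset=27
After 6 (read(1)): returned 'M', offset=28
After 7 (seek(29, SET)): offset=29
After 8 (seek(23, SET)): offset=23
After 9 (tell()): offset=23
After 10 (read(8)): returned 'PJI8MM', offset=29
After 11 (seek(+6, CUR)): offset=29
After 12 (seek(11, SET)): offset=11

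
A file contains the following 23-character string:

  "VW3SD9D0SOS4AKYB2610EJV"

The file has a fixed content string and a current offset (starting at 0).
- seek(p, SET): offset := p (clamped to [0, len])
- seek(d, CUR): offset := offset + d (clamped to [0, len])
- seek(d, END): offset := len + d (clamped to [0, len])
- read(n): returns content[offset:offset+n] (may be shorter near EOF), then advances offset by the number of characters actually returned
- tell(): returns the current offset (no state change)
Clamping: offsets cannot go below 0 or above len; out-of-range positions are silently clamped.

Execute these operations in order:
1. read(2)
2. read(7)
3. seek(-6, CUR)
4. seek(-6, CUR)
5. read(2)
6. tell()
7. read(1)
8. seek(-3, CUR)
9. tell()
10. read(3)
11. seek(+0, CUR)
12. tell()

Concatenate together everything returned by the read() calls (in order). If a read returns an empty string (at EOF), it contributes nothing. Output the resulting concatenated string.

Answer: VW3SD9D0SVW3VW3

Derivation:
After 1 (read(2)): returned 'VW', offset=2
After 2 (read(7)): returned '3SD9D0S', offset=9
After 3 (seek(-6, CUR)): offset=3
After 4 (seek(-6, CUR)): offset=0
After 5 (read(2)): returned 'VW', offset=2
After 6 (tell()): offset=2
After 7 (read(1)): returned '3', offset=3
After 8 (seek(-3, CUR)): offset=0
After 9 (tell()): offset=0
After 10 (read(3)): returned 'VW3', offset=3
After 11 (seek(+0, CUR)): offset=3
After 12 (tell()): offset=3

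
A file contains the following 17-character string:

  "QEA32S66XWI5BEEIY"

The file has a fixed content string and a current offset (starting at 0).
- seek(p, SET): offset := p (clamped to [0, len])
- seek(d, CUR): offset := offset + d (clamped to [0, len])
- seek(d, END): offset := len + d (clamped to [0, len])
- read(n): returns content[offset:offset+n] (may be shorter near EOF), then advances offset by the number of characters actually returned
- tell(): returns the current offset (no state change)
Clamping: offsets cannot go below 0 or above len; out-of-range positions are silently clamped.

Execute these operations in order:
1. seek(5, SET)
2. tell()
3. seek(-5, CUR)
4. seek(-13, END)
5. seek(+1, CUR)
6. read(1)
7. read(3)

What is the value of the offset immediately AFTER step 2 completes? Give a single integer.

Answer: 5

Derivation:
After 1 (seek(5, SET)): offset=5
After 2 (tell()): offset=5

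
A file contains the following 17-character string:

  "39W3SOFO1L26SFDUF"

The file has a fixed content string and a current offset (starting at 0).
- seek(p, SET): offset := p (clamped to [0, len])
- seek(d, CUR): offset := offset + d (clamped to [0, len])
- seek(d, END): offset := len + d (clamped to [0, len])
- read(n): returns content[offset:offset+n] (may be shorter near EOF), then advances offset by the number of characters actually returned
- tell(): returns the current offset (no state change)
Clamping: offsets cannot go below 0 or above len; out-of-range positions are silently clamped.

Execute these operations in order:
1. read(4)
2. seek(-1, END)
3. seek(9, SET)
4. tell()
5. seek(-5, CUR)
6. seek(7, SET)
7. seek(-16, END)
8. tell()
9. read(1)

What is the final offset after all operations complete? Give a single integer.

After 1 (read(4)): returned '39W3', offset=4
After 2 (seek(-1, END)): offset=16
After 3 (seek(9, SET)): offset=9
After 4 (tell()): offset=9
After 5 (seek(-5, CUR)): offset=4
After 6 (seek(7, SET)): offset=7
After 7 (seek(-16, END)): offset=1
After 8 (tell()): offset=1
After 9 (read(1)): returned '9', offset=2

Answer: 2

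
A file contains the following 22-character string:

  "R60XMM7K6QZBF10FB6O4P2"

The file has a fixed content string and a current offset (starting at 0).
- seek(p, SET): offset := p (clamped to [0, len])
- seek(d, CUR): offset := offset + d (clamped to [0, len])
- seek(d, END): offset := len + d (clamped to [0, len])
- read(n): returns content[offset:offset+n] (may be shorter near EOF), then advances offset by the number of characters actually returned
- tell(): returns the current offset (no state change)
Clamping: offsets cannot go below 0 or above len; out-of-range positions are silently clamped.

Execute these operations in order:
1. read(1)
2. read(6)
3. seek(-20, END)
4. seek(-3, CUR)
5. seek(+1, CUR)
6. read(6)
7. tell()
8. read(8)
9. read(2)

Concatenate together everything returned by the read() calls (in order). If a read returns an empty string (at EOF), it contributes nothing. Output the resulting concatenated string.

Answer: R60XMM760XMM7K6QZBF10FB

Derivation:
After 1 (read(1)): returned 'R', offset=1
After 2 (read(6)): returned '60XMM7', offset=7
After 3 (seek(-20, END)): offset=2
After 4 (seek(-3, CUR)): offset=0
After 5 (seek(+1, CUR)): offset=1
After 6 (read(6)): returned '60XMM7', offset=7
After 7 (tell()): offset=7
After 8 (read(8)): returned 'K6QZBF10', offset=15
After 9 (read(2)): returned 'FB', offset=17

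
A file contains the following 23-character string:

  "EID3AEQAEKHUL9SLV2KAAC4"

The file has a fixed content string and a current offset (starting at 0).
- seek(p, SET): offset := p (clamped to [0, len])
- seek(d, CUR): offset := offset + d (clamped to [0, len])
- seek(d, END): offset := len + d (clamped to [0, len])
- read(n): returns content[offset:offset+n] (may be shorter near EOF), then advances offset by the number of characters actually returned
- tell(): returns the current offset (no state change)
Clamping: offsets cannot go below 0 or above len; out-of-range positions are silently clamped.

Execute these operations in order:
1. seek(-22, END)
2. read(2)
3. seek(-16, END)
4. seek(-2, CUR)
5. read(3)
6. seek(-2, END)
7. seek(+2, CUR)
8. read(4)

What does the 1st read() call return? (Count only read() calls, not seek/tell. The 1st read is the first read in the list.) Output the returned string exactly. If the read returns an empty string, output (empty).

Answer: ID

Derivation:
After 1 (seek(-22, END)): offset=1
After 2 (read(2)): returned 'ID', offset=3
After 3 (seek(-16, END)): offset=7
After 4 (seek(-2, CUR)): offset=5
After 5 (read(3)): returned 'EQA', offset=8
After 6 (seek(-2, END)): offset=21
After 7 (seek(+2, CUR)): offset=23
After 8 (read(4)): returned '', offset=23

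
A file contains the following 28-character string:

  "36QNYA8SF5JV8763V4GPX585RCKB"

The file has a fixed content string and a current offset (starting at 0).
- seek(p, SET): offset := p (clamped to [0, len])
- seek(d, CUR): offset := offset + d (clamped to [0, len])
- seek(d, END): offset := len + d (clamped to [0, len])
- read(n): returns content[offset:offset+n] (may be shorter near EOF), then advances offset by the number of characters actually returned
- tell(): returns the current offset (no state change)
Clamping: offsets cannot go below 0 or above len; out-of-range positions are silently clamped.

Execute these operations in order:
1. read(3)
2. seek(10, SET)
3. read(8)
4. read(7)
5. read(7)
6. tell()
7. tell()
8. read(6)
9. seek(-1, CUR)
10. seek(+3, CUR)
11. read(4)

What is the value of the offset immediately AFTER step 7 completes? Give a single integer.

Answer: 28

Derivation:
After 1 (read(3)): returned '36Q', offset=3
After 2 (seek(10, SET)): offset=10
After 3 (read(8)): returned 'JV8763V4', offset=18
After 4 (read(7)): returned 'GPX585R', offset=25
After 5 (read(7)): returned 'CKB', offset=28
After 6 (tell()): offset=28
After 7 (tell()): offset=28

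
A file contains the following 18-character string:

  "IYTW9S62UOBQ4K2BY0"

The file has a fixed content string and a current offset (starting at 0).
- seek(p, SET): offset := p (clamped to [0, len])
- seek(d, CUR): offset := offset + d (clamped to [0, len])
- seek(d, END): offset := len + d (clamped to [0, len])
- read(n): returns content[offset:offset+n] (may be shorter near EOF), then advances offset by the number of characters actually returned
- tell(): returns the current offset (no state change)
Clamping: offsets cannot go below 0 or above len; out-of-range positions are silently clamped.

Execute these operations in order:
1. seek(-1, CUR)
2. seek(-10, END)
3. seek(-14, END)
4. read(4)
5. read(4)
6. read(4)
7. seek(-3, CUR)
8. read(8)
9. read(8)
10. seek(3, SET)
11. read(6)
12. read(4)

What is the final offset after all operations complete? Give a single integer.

Answer: 13

Derivation:
After 1 (seek(-1, CUR)): offset=0
After 2 (seek(-10, END)): offset=8
After 3 (seek(-14, END)): offset=4
After 4 (read(4)): returned '9S62', offset=8
After 5 (read(4)): returned 'UOBQ', offset=12
After 6 (read(4)): returned '4K2B', offset=16
After 7 (seek(-3, CUR)): offset=13
After 8 (read(8)): returned 'K2BY0', offset=18
After 9 (read(8)): returned '', offset=18
After 10 (seek(3, SET)): offset=3
After 11 (read(6)): returned 'W9S62U', offset=9
After 12 (read(4)): returned 'OBQ4', offset=13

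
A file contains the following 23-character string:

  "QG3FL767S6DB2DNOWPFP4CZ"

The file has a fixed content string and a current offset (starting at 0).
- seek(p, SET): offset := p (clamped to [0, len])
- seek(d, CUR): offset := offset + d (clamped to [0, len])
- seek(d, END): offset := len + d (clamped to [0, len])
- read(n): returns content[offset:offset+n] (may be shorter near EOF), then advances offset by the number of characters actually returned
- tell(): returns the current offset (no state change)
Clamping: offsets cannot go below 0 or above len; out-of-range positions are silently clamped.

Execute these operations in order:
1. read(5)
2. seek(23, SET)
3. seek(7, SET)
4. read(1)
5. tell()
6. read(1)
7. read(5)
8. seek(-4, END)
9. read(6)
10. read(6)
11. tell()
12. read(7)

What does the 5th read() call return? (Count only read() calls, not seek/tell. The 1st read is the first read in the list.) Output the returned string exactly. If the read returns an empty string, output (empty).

Answer: P4CZ

Derivation:
After 1 (read(5)): returned 'QG3FL', offset=5
After 2 (seek(23, SET)): offset=23
After 3 (seek(7, SET)): offset=7
After 4 (read(1)): returned '7', offset=8
After 5 (tell()): offset=8
After 6 (read(1)): returned 'S', offset=9
After 7 (read(5)): returned '6DB2D', offset=14
After 8 (seek(-4, END)): offset=19
After 9 (read(6)): returned 'P4CZ', offset=23
After 10 (read(6)): returned '', offset=23
After 11 (tell()): offset=23
After 12 (read(7)): returned '', offset=23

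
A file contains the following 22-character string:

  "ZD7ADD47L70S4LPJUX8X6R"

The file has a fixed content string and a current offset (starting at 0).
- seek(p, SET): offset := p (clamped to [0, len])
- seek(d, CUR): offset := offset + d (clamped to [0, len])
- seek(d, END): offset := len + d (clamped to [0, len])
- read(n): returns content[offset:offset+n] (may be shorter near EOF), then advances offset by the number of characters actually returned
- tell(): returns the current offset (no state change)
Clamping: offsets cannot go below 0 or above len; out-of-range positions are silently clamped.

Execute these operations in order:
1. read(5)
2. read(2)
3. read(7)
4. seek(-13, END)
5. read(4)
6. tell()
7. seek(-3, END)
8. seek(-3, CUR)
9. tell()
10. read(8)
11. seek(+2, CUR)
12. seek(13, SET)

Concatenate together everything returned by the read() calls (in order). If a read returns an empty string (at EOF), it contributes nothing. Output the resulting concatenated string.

Answer: ZD7ADD47L70S4L70S4UX8X6R

Derivation:
After 1 (read(5)): returned 'ZD7AD', offset=5
After 2 (read(2)): returned 'D4', offset=7
After 3 (read(7)): returned '7L70S4L', offset=14
After 4 (seek(-13, END)): offset=9
After 5 (read(4)): returned '70S4', offset=13
After 6 (tell()): offset=13
After 7 (seek(-3, END)): offset=19
After 8 (seek(-3, CUR)): offset=16
After 9 (tell()): offset=16
After 10 (read(8)): returned 'UX8X6R', offset=22
After 11 (seek(+2, CUR)): offset=22
After 12 (seek(13, SET)): offset=13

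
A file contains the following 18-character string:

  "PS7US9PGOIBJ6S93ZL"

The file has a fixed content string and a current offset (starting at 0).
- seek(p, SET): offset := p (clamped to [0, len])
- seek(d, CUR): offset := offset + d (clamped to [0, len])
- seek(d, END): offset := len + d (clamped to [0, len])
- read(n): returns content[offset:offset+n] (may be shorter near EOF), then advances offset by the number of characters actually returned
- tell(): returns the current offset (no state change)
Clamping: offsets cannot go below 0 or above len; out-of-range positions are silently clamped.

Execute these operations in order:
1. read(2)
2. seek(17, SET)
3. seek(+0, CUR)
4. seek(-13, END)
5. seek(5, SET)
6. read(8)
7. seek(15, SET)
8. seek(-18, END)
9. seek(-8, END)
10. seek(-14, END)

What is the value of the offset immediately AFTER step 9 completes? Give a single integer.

Answer: 10

Derivation:
After 1 (read(2)): returned 'PS', offset=2
After 2 (seek(17, SET)): offset=17
After 3 (seek(+0, CUR)): offset=17
After 4 (seek(-13, END)): offset=5
After 5 (seek(5, SET)): offset=5
After 6 (read(8)): returned '9PGOIBJ6', offset=13
After 7 (seek(15, SET)): offset=15
After 8 (seek(-18, END)): offset=0
After 9 (seek(-8, END)): offset=10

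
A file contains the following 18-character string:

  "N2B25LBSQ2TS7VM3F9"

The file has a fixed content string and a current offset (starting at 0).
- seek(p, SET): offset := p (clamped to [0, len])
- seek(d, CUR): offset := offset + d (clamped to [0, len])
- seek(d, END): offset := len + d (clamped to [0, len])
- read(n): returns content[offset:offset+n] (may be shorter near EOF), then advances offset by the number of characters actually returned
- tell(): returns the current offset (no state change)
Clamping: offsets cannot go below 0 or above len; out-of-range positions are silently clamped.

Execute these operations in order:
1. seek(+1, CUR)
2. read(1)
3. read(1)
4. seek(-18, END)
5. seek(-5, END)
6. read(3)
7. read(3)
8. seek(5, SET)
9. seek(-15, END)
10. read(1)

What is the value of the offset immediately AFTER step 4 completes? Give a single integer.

Answer: 0

Derivation:
After 1 (seek(+1, CUR)): offset=1
After 2 (read(1)): returned '2', offset=2
After 3 (read(1)): returned 'B', offset=3
After 4 (seek(-18, END)): offset=0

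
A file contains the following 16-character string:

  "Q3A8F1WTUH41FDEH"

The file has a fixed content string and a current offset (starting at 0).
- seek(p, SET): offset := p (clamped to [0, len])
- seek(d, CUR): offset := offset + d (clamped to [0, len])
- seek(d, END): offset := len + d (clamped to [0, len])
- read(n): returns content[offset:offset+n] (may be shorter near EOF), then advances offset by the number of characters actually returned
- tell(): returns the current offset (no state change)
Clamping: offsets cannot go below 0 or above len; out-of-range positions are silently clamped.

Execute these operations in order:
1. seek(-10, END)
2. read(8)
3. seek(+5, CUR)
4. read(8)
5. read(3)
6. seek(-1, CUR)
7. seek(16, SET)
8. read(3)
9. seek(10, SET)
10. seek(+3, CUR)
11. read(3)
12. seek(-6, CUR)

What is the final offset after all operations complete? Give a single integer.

Answer: 10

Derivation:
After 1 (seek(-10, END)): offset=6
After 2 (read(8)): returned 'WTUH41FD', offset=14
After 3 (seek(+5, CUR)): offset=16
After 4 (read(8)): returned '', offset=16
After 5 (read(3)): returned '', offset=16
After 6 (seek(-1, CUR)): offset=15
After 7 (seek(16, SET)): offset=16
After 8 (read(3)): returned '', offset=16
After 9 (seek(10, SET)): offset=10
After 10 (seek(+3, CUR)): offset=13
After 11 (read(3)): returned 'DEH', offset=16
After 12 (seek(-6, CUR)): offset=10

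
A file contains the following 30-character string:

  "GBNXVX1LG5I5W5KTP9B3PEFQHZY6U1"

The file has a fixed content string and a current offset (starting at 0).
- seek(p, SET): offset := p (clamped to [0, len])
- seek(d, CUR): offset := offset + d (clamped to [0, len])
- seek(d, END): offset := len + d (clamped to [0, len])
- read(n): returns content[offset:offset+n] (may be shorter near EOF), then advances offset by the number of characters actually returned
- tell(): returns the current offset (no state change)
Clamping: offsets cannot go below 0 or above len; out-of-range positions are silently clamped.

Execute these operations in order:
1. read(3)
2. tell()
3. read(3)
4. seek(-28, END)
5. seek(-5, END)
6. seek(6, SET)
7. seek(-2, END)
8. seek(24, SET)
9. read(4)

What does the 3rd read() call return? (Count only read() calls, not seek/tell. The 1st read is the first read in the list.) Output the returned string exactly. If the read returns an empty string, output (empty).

Answer: HZY6

Derivation:
After 1 (read(3)): returned 'GBN', offset=3
After 2 (tell()): offset=3
After 3 (read(3)): returned 'XVX', offset=6
After 4 (seek(-28, END)): offset=2
After 5 (seek(-5, END)): offset=25
After 6 (seek(6, SET)): offset=6
After 7 (seek(-2, END)): offset=28
After 8 (seek(24, SET)): offset=24
After 9 (read(4)): returned 'HZY6', offset=28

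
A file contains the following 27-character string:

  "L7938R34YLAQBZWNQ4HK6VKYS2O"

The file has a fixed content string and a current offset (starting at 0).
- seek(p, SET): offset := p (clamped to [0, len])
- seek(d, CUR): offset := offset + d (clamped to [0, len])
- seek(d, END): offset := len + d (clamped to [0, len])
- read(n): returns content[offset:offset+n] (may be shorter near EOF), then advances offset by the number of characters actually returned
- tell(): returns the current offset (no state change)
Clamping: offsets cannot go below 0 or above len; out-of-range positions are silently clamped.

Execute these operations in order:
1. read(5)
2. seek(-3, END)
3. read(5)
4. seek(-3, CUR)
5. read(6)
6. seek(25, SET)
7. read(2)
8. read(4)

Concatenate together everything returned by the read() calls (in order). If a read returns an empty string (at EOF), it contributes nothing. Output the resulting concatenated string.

Answer: L7938S2OS2O2O

Derivation:
After 1 (read(5)): returned 'L7938', offset=5
After 2 (seek(-3, END)): offset=24
After 3 (read(5)): returned 'S2O', offset=27
After 4 (seek(-3, CUR)): offset=24
After 5 (read(6)): returned 'S2O', offset=27
After 6 (seek(25, SET)): offset=25
After 7 (read(2)): returned '2O', offset=27
After 8 (read(4)): returned '', offset=27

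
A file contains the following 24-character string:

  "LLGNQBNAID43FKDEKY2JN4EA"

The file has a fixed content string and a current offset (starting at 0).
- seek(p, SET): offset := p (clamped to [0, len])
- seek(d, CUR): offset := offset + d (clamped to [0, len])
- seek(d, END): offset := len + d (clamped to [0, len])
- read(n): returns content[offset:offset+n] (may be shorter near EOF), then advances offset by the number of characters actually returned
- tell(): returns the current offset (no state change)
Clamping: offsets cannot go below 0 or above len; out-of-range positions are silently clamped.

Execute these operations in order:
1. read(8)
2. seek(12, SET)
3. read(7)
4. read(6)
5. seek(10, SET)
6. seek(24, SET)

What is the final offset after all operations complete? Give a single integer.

After 1 (read(8)): returned 'LLGNQBNA', offset=8
After 2 (seek(12, SET)): offset=12
After 3 (read(7)): returned 'FKDEKY2', offset=19
After 4 (read(6)): returned 'JN4EA', offset=24
After 5 (seek(10, SET)): offset=10
After 6 (seek(24, SET)): offset=24

Answer: 24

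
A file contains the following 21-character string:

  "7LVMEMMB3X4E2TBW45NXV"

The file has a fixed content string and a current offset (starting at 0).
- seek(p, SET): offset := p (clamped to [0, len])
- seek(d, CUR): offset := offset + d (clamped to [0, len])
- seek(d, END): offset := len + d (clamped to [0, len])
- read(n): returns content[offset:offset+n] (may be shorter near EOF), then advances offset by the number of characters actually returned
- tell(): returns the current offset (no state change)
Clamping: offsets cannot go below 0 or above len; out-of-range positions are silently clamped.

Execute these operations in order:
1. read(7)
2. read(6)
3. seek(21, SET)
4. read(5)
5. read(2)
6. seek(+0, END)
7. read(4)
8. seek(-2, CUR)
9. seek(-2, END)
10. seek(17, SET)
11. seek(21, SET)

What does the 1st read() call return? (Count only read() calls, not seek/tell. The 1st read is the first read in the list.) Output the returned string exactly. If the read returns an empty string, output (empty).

Answer: 7LVMEMM

Derivation:
After 1 (read(7)): returned '7LVMEMM', offset=7
After 2 (read(6)): returned 'B3X4E2', offset=13
After 3 (seek(21, SET)): offset=21
After 4 (read(5)): returned '', offset=21
After 5 (read(2)): returned '', offset=21
After 6 (seek(+0, END)): offset=21
After 7 (read(4)): returned '', offset=21
After 8 (seek(-2, CUR)): offset=19
After 9 (seek(-2, END)): offset=19
After 10 (seek(17, SET)): offset=17
After 11 (seek(21, SET)): offset=21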